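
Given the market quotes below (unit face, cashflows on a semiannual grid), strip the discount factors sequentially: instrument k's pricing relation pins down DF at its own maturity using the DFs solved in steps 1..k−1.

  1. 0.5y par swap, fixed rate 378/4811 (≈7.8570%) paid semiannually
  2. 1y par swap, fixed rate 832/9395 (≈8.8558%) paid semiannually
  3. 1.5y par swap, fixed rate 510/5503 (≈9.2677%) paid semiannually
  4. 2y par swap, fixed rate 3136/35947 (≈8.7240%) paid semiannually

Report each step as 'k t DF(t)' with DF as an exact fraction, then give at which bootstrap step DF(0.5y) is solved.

step 1 [0.5y] swap r/2=189/4811: DF=(1 − 189/4811·(0))/(1+189/4811) = 4811/5000 ≈ 0.962200
step 2 [1y] swap r/2=416/9395: DF=(1 − 416/9395·(0.962200))/(1+416/9395) = 573/625 ≈ 0.916800
step 3 [1.5y] swap r/2=255/5503: DF=(1 − 255/5503·(0.962200+0.916800))/(1+255/5503) = 349/400 ≈ 0.872500
step 4 [2y] swap r/2=1568/35947: DF=(1 − 1568/35947·(0.962200+0.916800+0.872500))/(1+1568/35947) = 527/625 ≈ 0.843200

1 1/2 4811/5000
2 1 573/625
3 3/2 349/400
4 2 527/625
DF(0.5y) is solved at step 1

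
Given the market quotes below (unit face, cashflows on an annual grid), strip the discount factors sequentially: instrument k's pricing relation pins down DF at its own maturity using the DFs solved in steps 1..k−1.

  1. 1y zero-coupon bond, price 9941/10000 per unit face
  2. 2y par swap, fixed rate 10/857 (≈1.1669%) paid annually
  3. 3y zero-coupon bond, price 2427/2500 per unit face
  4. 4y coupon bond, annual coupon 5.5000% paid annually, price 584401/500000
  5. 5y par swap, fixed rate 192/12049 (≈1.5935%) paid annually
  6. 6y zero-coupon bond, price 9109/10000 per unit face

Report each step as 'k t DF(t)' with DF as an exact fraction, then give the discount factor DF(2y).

1 1 9941/10000
2 2 977/1000
3 3 2427/2500
4 4 1909/2000
5 5 577/625
6 6 9109/10000
DF(2y) = 977/1000 ≈ 0.977000

step 1 [1y] zero: DF = P = 9941/10000 ≈ 0.994100
step 2 [2y] swap r/1=10/857: DF=(1 − 10/857·(0.994100))/(1+10/857) = 977/1000 ≈ 0.977000
step 3 [3y] zero: DF = P = 2427/2500 ≈ 0.970800
step 4 [4y] bond c/1=11/200: DF=(584401/500000 − 11/200·(0.994100+0.977000+0.970800))/(1+11/200) = 1909/2000 ≈ 0.954500
step 5 [5y] swap r/1=192/12049: DF=(1 − 192/12049·(0.994100+0.977000+0.970800+0.954500))/(1+192/12049) = 577/625 ≈ 0.923200
step 6 [6y] zero: DF = P = 9109/10000 ≈ 0.910900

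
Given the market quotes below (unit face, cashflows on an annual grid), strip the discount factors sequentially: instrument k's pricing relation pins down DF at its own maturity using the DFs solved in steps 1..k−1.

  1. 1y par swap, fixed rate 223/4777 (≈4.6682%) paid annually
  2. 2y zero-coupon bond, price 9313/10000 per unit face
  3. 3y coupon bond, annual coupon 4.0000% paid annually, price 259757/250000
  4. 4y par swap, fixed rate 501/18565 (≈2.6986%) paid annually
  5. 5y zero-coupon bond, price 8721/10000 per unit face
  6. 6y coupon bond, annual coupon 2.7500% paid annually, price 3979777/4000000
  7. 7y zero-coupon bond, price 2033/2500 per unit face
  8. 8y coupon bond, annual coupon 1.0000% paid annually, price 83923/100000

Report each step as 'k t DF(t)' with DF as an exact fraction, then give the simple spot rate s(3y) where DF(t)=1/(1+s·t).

1 1 4777/5000
2 2 9313/10000
3 3 1853/2000
4 4 4499/5000
5 5 8721/10000
6 6 1057/1250
7 7 2033/2500
8 8 7691/10000
s(3y) = (1/(1853/2000) − 1)/(3) = 49/1853 ≈ 2.6444%

step 1 [1y] swap r/1=223/4777: DF=(1 − 223/4777·(0))/(1+223/4777) = 4777/5000 ≈ 0.955400
step 2 [2y] zero: DF = P = 9313/10000 ≈ 0.931300
step 3 [3y] bond c/1=1/25: DF=(259757/250000 − 1/25·(0.955400+0.931300))/(1+1/25) = 1853/2000 ≈ 0.926500
step 4 [4y] swap r/1=501/18565: DF=(1 − 501/18565·(0.955400+0.931300+0.926500))/(1+501/18565) = 4499/5000 ≈ 0.899800
step 5 [5y] zero: DF = P = 8721/10000 ≈ 0.872100
step 6 [6y] bond c/1=11/400: DF=(3979777/4000000 − 11/400·(0.955400+0.931300+0.926500+0.899800+0.872100))/(1+11/400) = 1057/1250 ≈ 0.845600
step 7 [7y] zero: DF = P = 2033/2500 ≈ 0.813200
step 8 [8y] bond c/1=1/100: DF=(83923/100000 − 1/100·(0.955400+0.931300+0.926500+0.899800+0.872100+0.845600+0.813200))/(1+1/100) = 7691/10000 ≈ 0.769100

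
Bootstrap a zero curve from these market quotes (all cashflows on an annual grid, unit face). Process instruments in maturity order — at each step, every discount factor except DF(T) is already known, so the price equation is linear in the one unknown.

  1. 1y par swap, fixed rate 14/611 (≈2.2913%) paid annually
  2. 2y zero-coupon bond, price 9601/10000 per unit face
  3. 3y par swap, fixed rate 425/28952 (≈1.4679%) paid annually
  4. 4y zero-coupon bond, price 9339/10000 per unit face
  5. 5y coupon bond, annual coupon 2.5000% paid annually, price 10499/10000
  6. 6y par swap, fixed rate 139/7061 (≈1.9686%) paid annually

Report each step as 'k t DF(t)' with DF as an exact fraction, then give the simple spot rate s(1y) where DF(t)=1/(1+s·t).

step 1 [1y] swap r/1=14/611: DF=(1 − 14/611·(0))/(1+14/611) = 611/625 ≈ 0.977600
step 2 [2y] zero: DF = P = 9601/10000 ≈ 0.960100
step 3 [3y] swap r/1=425/28952: DF=(1 − 425/28952·(0.977600+0.960100))/(1+425/28952) = 383/400 ≈ 0.957500
step 4 [4y] zero: DF = P = 9339/10000 ≈ 0.933900
step 5 [5y] bond c/1=1/40: DF=(10499/10000 − 1/40·(0.977600+0.960100+0.957500+0.933900))/(1+1/40) = 9309/10000 ≈ 0.930900
step 6 [6y] swap r/1=139/7061: DF=(1 − 139/7061·(0.977600+0.960100+0.957500+0.933900+0.930900))/(1+139/7061) = 1111/1250 ≈ 0.888800

1 1 611/625
2 2 9601/10000
3 3 383/400
4 4 9339/10000
5 5 9309/10000
6 6 1111/1250
s(1y) = (1/(611/625) − 1)/(1) = 14/611 ≈ 2.2913%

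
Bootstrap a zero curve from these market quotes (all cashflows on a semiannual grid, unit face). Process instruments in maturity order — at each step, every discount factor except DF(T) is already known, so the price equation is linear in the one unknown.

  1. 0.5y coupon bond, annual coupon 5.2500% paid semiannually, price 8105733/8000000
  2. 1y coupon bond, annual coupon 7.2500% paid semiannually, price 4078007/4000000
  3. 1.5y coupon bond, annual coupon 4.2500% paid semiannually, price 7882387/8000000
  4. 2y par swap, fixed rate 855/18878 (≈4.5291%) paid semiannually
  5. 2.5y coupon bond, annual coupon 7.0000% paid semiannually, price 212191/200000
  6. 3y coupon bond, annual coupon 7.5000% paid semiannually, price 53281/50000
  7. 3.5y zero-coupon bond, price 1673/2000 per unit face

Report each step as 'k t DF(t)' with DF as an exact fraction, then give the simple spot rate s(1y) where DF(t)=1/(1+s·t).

step 1 [0.5y] bond c/2=21/800: DF=(8105733/8000000 − 21/800·(0))/(1+21/800) = 9873/10000 ≈ 0.987300
step 2 [1y] bond c/2=29/800: DF=(4078007/4000000 − 29/800·(0.987300))/(1+29/800) = 9493/10000 ≈ 0.949300
step 3 [1.5y] bond c/2=17/800: DF=(7882387/8000000 − 17/800·(0.987300+0.949300))/(1+17/800) = 1849/2000 ≈ 0.924500
step 4 [2y] swap r/2=855/37756: DF=(1 − 855/37756·(0.987300+0.949300+0.924500))/(1+855/37756) = 1829/2000 ≈ 0.914500
step 5 [2.5y] bond c/2=7/200: DF=(212191/200000 − 7/200·(0.987300+0.949300+0.924500+0.914500))/(1+7/200) = 4487/5000 ≈ 0.897400
step 6 [3y] bond c/2=3/80: DF=(53281/50000 − 3/80·(0.987300+0.949300+0.924500+0.914500+0.897400))/(1+3/80) = 4291/5000 ≈ 0.858200
step 7 [3.5y] zero: DF = P = 1673/2000 ≈ 0.836500

1 1/2 9873/10000
2 1 9493/10000
3 3/2 1849/2000
4 2 1829/2000
5 5/2 4487/5000
6 3 4291/5000
7 7/2 1673/2000
s(1y) = (1/(9493/10000) − 1)/(1) = 507/9493 ≈ 5.3408%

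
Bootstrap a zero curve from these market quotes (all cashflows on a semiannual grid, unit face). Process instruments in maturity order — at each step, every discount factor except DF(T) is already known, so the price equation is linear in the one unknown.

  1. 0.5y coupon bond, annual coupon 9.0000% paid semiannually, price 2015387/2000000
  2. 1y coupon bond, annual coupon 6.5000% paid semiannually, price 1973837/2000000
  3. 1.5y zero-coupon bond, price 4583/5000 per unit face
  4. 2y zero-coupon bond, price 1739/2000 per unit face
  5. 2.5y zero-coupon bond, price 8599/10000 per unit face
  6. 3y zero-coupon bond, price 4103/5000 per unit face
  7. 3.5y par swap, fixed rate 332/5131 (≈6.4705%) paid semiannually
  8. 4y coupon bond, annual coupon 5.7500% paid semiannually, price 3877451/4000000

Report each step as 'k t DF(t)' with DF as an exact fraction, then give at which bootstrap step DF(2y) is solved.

1 1/2 9643/10000
2 1 1851/2000
3 3/2 4583/5000
4 2 1739/2000
5 5/2 8599/10000
6 3 4103/5000
7 7/2 1001/1250
8 4 3851/5000
DF(2y) is solved at step 4

step 1 [0.5y] bond c/2=9/200: DF=(2015387/2000000 − 9/200·(0))/(1+9/200) = 9643/10000 ≈ 0.964300
step 2 [1y] bond c/2=13/400: DF=(1973837/2000000 − 13/400·(0.964300))/(1+13/400) = 1851/2000 ≈ 0.925500
step 3 [1.5y] zero: DF = P = 4583/5000 ≈ 0.916600
step 4 [2y] zero: DF = P = 1739/2000 ≈ 0.869500
step 5 [2.5y] zero: DF = P = 8599/10000 ≈ 0.859900
step 6 [3y] zero: DF = P = 4103/5000 ≈ 0.820600
step 7 [3.5y] swap r/2=166/5131: DF=(1 − 166/5131·(0.964300+0.925500+0.916600+0.869500+0.859900+0.820600))/(1+166/5131) = 1001/1250 ≈ 0.800800
step 8 [4y] bond c/2=23/800: DF=(3877451/4000000 − 23/800·(0.964300+0.925500+0.916600+0.869500+0.859900+0.820600+0.800800))/(1+23/800) = 3851/5000 ≈ 0.770200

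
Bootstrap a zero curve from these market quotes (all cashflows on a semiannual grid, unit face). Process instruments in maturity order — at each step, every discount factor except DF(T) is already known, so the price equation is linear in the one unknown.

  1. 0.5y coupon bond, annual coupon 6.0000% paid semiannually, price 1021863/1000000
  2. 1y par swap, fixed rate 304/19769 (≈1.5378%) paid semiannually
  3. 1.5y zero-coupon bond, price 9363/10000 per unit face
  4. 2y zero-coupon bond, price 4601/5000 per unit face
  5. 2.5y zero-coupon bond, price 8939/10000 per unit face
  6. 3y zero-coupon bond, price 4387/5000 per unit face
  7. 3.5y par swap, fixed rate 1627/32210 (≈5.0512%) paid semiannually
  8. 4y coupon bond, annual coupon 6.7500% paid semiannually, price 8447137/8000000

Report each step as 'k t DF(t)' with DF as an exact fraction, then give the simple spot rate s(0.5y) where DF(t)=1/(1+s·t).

1 1/2 9921/10000
2 1 1231/1250
3 3/2 9363/10000
4 2 4601/5000
5 5/2 8939/10000
6 3 4387/5000
7 7/2 8373/10000
8 4 8111/10000
s(0.5y) = (1/(9921/10000) − 1)/(1/2) = 158/9921 ≈ 1.5926%

step 1 [0.5y] bond c/2=3/100: DF=(1021863/1000000 − 3/100·(0))/(1+3/100) = 9921/10000 ≈ 0.992100
step 2 [1y] swap r/2=152/19769: DF=(1 − 152/19769·(0.992100))/(1+152/19769) = 1231/1250 ≈ 0.984800
step 3 [1.5y] zero: DF = P = 9363/10000 ≈ 0.936300
step 4 [2y] zero: DF = P = 4601/5000 ≈ 0.920200
step 5 [2.5y] zero: DF = P = 8939/10000 ≈ 0.893900
step 6 [3y] zero: DF = P = 4387/5000 ≈ 0.877400
step 7 [3.5y] swap r/2=1627/64420: DF=(1 − 1627/64420·(0.992100+0.984800+0.936300+0.920200+0.893900+0.877400))/(1+1627/64420) = 8373/10000 ≈ 0.837300
step 8 [4y] bond c/2=27/800: DF=(8447137/8000000 − 27/800·(0.992100+0.984800+0.936300+0.920200+0.893900+0.877400+0.837300))/(1+27/800) = 8111/10000 ≈ 0.811100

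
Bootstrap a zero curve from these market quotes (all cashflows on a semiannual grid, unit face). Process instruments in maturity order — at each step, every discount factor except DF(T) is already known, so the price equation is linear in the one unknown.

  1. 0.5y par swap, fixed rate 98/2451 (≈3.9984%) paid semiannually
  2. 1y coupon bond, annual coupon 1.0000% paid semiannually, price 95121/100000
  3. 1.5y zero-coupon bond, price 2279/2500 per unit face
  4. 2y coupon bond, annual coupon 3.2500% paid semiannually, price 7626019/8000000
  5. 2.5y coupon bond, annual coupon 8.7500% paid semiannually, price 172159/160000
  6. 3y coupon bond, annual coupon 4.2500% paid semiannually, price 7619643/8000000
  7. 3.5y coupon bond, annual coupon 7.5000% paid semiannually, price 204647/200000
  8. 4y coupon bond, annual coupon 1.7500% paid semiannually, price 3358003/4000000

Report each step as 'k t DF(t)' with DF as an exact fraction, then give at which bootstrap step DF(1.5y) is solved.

1 1/2 2451/2500
2 1 1177/1250
3 3/2 2279/2500
4 2 8927/10000
5 5/2 8747/10000
6 3 8369/10000
7 7/2 7897/10000
8 4 3891/5000
DF(1.5y) is solved at step 3

step 1 [0.5y] swap r/2=49/2451: DF=(1 − 49/2451·(0))/(1+49/2451) = 2451/2500 ≈ 0.980400
step 2 [1y] bond c/2=1/200: DF=(95121/100000 − 1/200·(0.980400))/(1+1/200) = 1177/1250 ≈ 0.941600
step 3 [1.5y] zero: DF = P = 2279/2500 ≈ 0.911600
step 4 [2y] bond c/2=13/800: DF=(7626019/8000000 − 13/800·(0.980400+0.941600+0.911600))/(1+13/800) = 8927/10000 ≈ 0.892700
step 5 [2.5y] bond c/2=7/160: DF=(172159/160000 − 7/160·(0.980400+0.941600+0.911600+0.892700))/(1+7/160) = 8747/10000 ≈ 0.874700
step 6 [3y] bond c/2=17/800: DF=(7619643/8000000 − 17/800·(0.980400+0.941600+0.911600+0.892700+0.874700))/(1+17/800) = 8369/10000 ≈ 0.836900
step 7 [3.5y] bond c/2=3/80: DF=(204647/200000 − 3/80·(0.980400+0.941600+0.911600+0.892700+0.874700+0.836900))/(1+3/80) = 7897/10000 ≈ 0.789700
step 8 [4y] bond c/2=7/800: DF=(3358003/4000000 − 7/800·(0.980400+0.941600+0.911600+0.892700+0.874700+0.836900+0.789700))/(1+7/800) = 3891/5000 ≈ 0.778200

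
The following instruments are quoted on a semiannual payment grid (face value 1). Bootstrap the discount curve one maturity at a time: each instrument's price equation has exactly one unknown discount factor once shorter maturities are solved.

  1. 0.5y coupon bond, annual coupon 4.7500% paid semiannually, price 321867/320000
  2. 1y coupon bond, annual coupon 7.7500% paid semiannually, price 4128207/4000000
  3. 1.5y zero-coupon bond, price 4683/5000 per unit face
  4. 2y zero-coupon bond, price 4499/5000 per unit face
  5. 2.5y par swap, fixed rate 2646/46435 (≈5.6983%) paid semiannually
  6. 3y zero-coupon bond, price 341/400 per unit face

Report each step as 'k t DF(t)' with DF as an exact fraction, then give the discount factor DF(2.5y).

1 1/2 393/400
2 1 9569/10000
3 3/2 4683/5000
4 2 4499/5000
5 5/2 8677/10000
6 3 341/400
DF(2.5y) = 8677/10000 ≈ 0.867700

step 1 [0.5y] bond c/2=19/800: DF=(321867/320000 − 19/800·(0))/(1+19/800) = 393/400 ≈ 0.982500
step 2 [1y] bond c/2=31/800: DF=(4128207/4000000 − 31/800·(0.982500))/(1+31/800) = 9569/10000 ≈ 0.956900
step 3 [1.5y] zero: DF = P = 4683/5000 ≈ 0.936600
step 4 [2y] zero: DF = P = 4499/5000 ≈ 0.899800
step 5 [2.5y] swap r/2=1323/46435: DF=(1 − 1323/46435·(0.982500+0.956900+0.936600+0.899800))/(1+1323/46435) = 8677/10000 ≈ 0.867700
step 6 [3y] zero: DF = P = 341/400 ≈ 0.852500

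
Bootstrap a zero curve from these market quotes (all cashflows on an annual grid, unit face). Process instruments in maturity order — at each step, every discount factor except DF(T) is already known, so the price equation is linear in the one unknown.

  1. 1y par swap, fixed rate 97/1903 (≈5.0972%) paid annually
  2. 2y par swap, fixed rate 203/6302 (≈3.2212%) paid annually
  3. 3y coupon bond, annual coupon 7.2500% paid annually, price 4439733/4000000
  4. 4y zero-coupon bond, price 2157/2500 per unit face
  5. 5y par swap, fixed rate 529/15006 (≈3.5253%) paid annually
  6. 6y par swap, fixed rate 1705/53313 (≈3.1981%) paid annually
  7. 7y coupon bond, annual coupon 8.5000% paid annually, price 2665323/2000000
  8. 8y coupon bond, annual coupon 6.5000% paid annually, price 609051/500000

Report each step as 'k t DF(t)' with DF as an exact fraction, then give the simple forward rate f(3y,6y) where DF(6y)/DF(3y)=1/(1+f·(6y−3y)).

1 1 1903/2000
2 2 9391/10000
3 3 9071/10000
4 4 2157/2500
5 5 8413/10000
6 6 1659/2000
7 7 4053/5000
8 8 7689/10000
f(3y,6y) = ((9071/10000)/(1659/2000) − 1)/(3) = 776/24885 ≈ 3.1183%

step 1 [1y] swap r/1=97/1903: DF=(1 − 97/1903·(0))/(1+97/1903) = 1903/2000 ≈ 0.951500
step 2 [2y] swap r/1=203/6302: DF=(1 − 203/6302·(0.951500))/(1+203/6302) = 9391/10000 ≈ 0.939100
step 3 [3y] bond c/1=29/400: DF=(4439733/4000000 − 29/400·(0.951500+0.939100))/(1+29/400) = 9071/10000 ≈ 0.907100
step 4 [4y] zero: DF = P = 2157/2500 ≈ 0.862800
step 5 [5y] swap r/1=529/15006: DF=(1 − 529/15006·(0.951500+0.939100+0.907100+0.862800))/(1+529/15006) = 8413/10000 ≈ 0.841300
step 6 [6y] swap r/1=1705/53313: DF=(1 − 1705/53313·(0.951500+0.939100+0.907100+0.862800+0.841300))/(1+1705/53313) = 1659/2000 ≈ 0.829500
step 7 [7y] bond c/1=17/200: DF=(2665323/2000000 − 17/200·(0.951500+0.939100+0.907100+0.862800+0.841300+0.829500))/(1+17/200) = 4053/5000 ≈ 0.810600
step 8 [8y] bond c/1=13/200: DF=(609051/500000 − 13/200·(0.951500+0.939100+0.907100+0.862800+0.841300+0.829500+0.810600))/(1+13/200) = 7689/10000 ≈ 0.768900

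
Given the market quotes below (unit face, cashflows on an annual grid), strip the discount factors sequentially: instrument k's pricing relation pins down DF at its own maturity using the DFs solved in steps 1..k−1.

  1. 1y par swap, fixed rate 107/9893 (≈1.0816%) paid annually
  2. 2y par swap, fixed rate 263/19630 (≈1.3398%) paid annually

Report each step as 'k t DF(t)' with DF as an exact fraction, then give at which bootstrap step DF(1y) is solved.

step 1 [1y] swap r/1=107/9893: DF=(1 − 107/9893·(0))/(1+107/9893) = 9893/10000 ≈ 0.989300
step 2 [2y] swap r/1=263/19630: DF=(1 − 263/19630·(0.989300))/(1+263/19630) = 9737/10000 ≈ 0.973700

1 1 9893/10000
2 2 9737/10000
DF(1y) is solved at step 1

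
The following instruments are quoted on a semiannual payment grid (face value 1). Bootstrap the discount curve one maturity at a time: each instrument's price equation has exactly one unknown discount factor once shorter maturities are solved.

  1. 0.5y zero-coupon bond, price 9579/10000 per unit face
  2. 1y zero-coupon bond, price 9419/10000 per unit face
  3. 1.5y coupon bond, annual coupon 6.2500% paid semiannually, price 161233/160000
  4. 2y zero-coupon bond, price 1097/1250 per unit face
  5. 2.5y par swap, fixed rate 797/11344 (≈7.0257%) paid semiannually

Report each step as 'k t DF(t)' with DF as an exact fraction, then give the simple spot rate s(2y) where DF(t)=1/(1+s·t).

step 1 [0.5y] zero: DF = P = 9579/10000 ≈ 0.957900
step 2 [1y] zero: DF = P = 9419/10000 ≈ 0.941900
step 3 [1.5y] bond c/2=1/32: DF=(161233/160000 − 1/32·(0.957900+0.941900))/(1+1/32) = 2299/2500 ≈ 0.919600
step 4 [2y] zero: DF = P = 1097/1250 ≈ 0.877600
step 5 [2.5y] swap r/2=797/22688: DF=(1 − 797/22688·(0.957900+0.941900+0.919600+0.877600))/(1+797/22688) = 4203/5000 ≈ 0.840600

1 1/2 9579/10000
2 1 9419/10000
3 3/2 2299/2500
4 2 1097/1250
5 5/2 4203/5000
s(2y) = (1/(1097/1250) − 1)/(2) = 153/2194 ≈ 6.9736%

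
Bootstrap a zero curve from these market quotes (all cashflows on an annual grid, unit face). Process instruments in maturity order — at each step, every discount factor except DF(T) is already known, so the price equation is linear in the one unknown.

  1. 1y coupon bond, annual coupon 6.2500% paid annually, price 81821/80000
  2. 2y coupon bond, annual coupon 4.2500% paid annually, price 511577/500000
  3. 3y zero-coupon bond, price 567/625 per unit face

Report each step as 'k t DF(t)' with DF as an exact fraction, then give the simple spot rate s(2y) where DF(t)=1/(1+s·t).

1 1 4813/5000
2 2 4711/5000
3 3 567/625
s(2y) = (1/(4711/5000) − 1)/(2) = 289/9422 ≈ 3.0673%

step 1 [1y] bond c/1=1/16: DF=(81821/80000 − 1/16·(0))/(1+1/16) = 4813/5000 ≈ 0.962600
step 2 [2y] bond c/1=17/400: DF=(511577/500000 − 17/400·(0.962600))/(1+17/400) = 4711/5000 ≈ 0.942200
step 3 [3y] zero: DF = P = 567/625 ≈ 0.907200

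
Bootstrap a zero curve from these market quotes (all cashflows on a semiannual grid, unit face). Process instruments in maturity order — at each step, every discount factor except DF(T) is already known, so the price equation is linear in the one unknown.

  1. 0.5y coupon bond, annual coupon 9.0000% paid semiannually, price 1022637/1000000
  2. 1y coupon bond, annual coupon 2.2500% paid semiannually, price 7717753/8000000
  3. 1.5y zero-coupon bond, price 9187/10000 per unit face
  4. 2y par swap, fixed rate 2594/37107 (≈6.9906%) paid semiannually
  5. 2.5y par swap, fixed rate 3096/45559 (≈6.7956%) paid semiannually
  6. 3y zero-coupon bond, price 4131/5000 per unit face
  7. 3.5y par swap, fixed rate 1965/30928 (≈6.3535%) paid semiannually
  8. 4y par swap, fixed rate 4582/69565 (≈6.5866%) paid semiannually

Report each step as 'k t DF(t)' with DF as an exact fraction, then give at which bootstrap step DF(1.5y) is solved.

step 1 [0.5y] bond c/2=9/200: DF=(1022637/1000000 − 9/200·(0))/(1+9/200) = 4893/5000 ≈ 0.978600
step 2 [1y] bond c/2=9/800: DF=(7717753/8000000 − 9/800·(0.978600))/(1+9/800) = 9431/10000 ≈ 0.943100
step 3 [1.5y] zero: DF = P = 9187/10000 ≈ 0.918700
step 4 [2y] swap r/2=1297/37107: DF=(1 − 1297/37107·(0.978600+0.943100+0.918700))/(1+1297/37107) = 8703/10000 ≈ 0.870300
step 5 [2.5y] swap r/2=1548/45559: DF=(1 − 1548/45559·(0.978600+0.943100+0.918700+0.870300))/(1+1548/45559) = 2113/2500 ≈ 0.845200
step 6 [3y] zero: DF = P = 4131/5000 ≈ 0.826200
step 7 [3.5y] swap r/2=1965/61856: DF=(1 − 1965/61856·(0.978600+0.943100+0.918700+0.870300+0.845200+0.826200))/(1+1965/61856) = 1607/2000 ≈ 0.803500
step 8 [4y] swap r/2=2291/69565: DF=(1 − 2291/69565·(0.978600+0.943100+0.918700+0.870300+0.845200+0.826200+0.803500))/(1+2291/69565) = 7709/10000 ≈ 0.770900

1 1/2 4893/5000
2 1 9431/10000
3 3/2 9187/10000
4 2 8703/10000
5 5/2 2113/2500
6 3 4131/5000
7 7/2 1607/2000
8 4 7709/10000
DF(1.5y) is solved at step 3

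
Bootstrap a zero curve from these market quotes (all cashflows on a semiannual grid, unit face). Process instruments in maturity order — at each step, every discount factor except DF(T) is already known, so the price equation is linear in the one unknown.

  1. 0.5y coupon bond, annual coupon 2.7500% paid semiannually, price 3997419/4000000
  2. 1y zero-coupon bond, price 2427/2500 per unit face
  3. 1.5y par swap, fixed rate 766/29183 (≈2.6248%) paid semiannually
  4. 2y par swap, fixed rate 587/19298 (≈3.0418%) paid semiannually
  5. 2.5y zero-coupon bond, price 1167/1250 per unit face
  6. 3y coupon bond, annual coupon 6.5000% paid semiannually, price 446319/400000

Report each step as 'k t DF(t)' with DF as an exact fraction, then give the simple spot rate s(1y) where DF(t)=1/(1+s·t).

step 1 [0.5y] bond c/2=11/800: DF=(3997419/4000000 − 11/800·(0))/(1+11/800) = 4929/5000 ≈ 0.985800
step 2 [1y] zero: DF = P = 2427/2500 ≈ 0.970800
step 3 [1.5y] swap r/2=383/29183: DF=(1 − 383/29183·(0.985800+0.970800))/(1+383/29183) = 9617/10000 ≈ 0.961700
step 4 [2y] swap r/2=587/38596: DF=(1 − 587/38596·(0.985800+0.970800+0.961700))/(1+587/38596) = 9413/10000 ≈ 0.941300
step 5 [2.5y] zero: DF = P = 1167/1250 ≈ 0.933600
step 6 [3y] bond c/2=13/400: DF=(446319/400000 − 13/400·(0.985800+0.970800+0.961700+0.941300+0.933600))/(1+13/400) = 4649/5000 ≈ 0.929800

1 1/2 4929/5000
2 1 2427/2500
3 3/2 9617/10000
4 2 9413/10000
5 5/2 1167/1250
6 3 4649/5000
s(1y) = (1/(2427/2500) − 1)/(1) = 73/2427 ≈ 3.0078%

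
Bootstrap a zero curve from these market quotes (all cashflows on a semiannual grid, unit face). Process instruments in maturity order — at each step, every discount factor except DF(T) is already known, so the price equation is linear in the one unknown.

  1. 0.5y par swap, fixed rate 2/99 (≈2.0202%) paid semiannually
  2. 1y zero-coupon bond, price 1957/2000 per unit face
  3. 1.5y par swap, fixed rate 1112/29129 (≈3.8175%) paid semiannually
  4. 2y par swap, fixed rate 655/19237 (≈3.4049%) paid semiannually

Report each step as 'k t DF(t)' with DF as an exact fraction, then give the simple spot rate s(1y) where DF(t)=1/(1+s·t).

1 1/2 99/100
2 1 1957/2000
3 3/2 2361/2500
4 2 1869/2000
s(1y) = (1/(1957/2000) − 1)/(1) = 43/1957 ≈ 2.1972%

step 1 [0.5y] swap r/2=1/99: DF=(1 − 1/99·(0))/(1+1/99) = 99/100 ≈ 0.990000
step 2 [1y] zero: DF = P = 1957/2000 ≈ 0.978500
step 3 [1.5y] swap r/2=556/29129: DF=(1 − 556/29129·(0.990000+0.978500))/(1+556/29129) = 2361/2500 ≈ 0.944400
step 4 [2y] swap r/2=655/38474: DF=(1 − 655/38474·(0.990000+0.978500+0.944400))/(1+655/38474) = 1869/2000 ≈ 0.934500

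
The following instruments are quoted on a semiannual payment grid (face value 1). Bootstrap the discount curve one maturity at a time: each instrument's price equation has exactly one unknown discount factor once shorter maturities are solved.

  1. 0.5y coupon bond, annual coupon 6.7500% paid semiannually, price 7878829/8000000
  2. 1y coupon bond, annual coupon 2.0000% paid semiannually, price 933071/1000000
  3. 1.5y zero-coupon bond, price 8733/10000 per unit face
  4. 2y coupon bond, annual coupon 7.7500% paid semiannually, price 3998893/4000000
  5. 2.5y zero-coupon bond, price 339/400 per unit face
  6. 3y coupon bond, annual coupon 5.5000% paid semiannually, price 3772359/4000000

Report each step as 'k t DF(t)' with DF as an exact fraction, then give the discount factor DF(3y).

1 1/2 9527/10000
2 1 1143/1250
3 3/2 8733/10000
4 2 4301/5000
5 5/2 339/400
6 3 1997/2500
DF(3y) = 1997/2500 ≈ 0.798800

step 1 [0.5y] bond c/2=27/800: DF=(7878829/8000000 − 27/800·(0))/(1+27/800) = 9527/10000 ≈ 0.952700
step 2 [1y] bond c/2=1/100: DF=(933071/1000000 − 1/100·(0.952700))/(1+1/100) = 1143/1250 ≈ 0.914400
step 3 [1.5y] zero: DF = P = 8733/10000 ≈ 0.873300
step 4 [2y] bond c/2=31/800: DF=(3998893/4000000 − 31/800·(0.952700+0.914400+0.873300))/(1+31/800) = 4301/5000 ≈ 0.860200
step 5 [2.5y] zero: DF = P = 339/400 ≈ 0.847500
step 6 [3y] bond c/2=11/400: DF=(3772359/4000000 − 11/400·(0.952700+0.914400+0.873300+0.860200+0.847500))/(1+11/400) = 1997/2500 ≈ 0.798800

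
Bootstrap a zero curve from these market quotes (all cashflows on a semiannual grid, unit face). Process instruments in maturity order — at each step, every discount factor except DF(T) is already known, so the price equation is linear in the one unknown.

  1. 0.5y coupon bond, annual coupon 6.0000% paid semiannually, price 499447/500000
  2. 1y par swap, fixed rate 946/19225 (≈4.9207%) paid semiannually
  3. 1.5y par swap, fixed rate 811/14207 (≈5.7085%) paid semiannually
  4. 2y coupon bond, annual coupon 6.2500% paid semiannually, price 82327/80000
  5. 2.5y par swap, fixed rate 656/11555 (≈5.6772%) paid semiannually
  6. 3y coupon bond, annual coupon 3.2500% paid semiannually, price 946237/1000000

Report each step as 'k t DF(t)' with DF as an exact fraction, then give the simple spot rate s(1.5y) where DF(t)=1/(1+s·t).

step 1 [0.5y] bond c/2=3/100: DF=(499447/500000 − 3/100·(0))/(1+3/100) = 4849/5000 ≈ 0.969800
step 2 [1y] swap r/2=473/19225: DF=(1 − 473/19225·(0.969800))/(1+473/19225) = 9527/10000 ≈ 0.952700
step 3 [1.5y] swap r/2=811/28414: DF=(1 − 811/28414·(0.969800+0.952700))/(1+811/28414) = 9189/10000 ≈ 0.918900
step 4 [2y] bond c/2=1/32: DF=(82327/80000 − 1/32·(0.969800+0.952700+0.918900))/(1+1/32) = 4559/5000 ≈ 0.911800
step 5 [2.5y] swap r/2=328/11555: DF=(1 − 328/11555·(0.969800+0.952700+0.918900+0.911800))/(1+328/11555) = 543/625 ≈ 0.868800
step 6 [3y] bond c/2=13/800: DF=(946237/1000000 − 13/800·(0.969800+0.952700+0.918900+0.911800+0.868800))/(1+13/800) = 2143/2500 ≈ 0.857200

1 1/2 4849/5000
2 1 9527/10000
3 3/2 9189/10000
4 2 4559/5000
5 5/2 543/625
6 3 2143/2500
s(1.5y) = (1/(9189/10000) − 1)/(3/2) = 1622/27567 ≈ 5.8838%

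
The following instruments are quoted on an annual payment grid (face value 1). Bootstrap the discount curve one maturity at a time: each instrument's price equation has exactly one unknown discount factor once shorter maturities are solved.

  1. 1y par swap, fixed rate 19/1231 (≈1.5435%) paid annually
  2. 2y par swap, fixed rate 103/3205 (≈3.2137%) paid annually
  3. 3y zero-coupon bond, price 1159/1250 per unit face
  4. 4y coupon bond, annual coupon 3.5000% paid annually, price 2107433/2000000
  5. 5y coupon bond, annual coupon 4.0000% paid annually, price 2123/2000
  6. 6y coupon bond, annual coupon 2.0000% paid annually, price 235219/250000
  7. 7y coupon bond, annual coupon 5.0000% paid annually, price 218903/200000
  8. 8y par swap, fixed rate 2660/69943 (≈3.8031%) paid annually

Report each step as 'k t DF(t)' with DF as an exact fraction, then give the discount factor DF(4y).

1 1 1231/1250
2 2 4691/5000
3 3 1159/1250
4 4 9217/10000
5 5 2189/2500
6 6 8313/10000
7 7 1563/2000
8 8 367/500
DF(4y) = 9217/10000 ≈ 0.921700

step 1 [1y] swap r/1=19/1231: DF=(1 − 19/1231·(0))/(1+19/1231) = 1231/1250 ≈ 0.984800
step 2 [2y] swap r/1=103/3205: DF=(1 − 103/3205·(0.984800))/(1+103/3205) = 4691/5000 ≈ 0.938200
step 3 [3y] zero: DF = P = 1159/1250 ≈ 0.927200
step 4 [4y] bond c/1=7/200: DF=(2107433/2000000 − 7/200·(0.984800+0.938200+0.927200))/(1+7/200) = 9217/10000 ≈ 0.921700
step 5 [5y] bond c/1=1/25: DF=(2123/2000 − 1/25·(0.984800+0.938200+0.927200+0.921700))/(1+1/25) = 2189/2500 ≈ 0.875600
step 6 [6y] bond c/1=1/50: DF=(235219/250000 − 1/50·(0.984800+0.938200+0.927200+0.921700+0.875600))/(1+1/50) = 8313/10000 ≈ 0.831300
step 7 [7y] bond c/1=1/20: DF=(218903/200000 − 1/20·(0.984800+0.938200+0.927200+0.921700+0.875600+0.831300))/(1+1/20) = 1563/2000 ≈ 0.781500
step 8 [8y] swap r/1=2660/69943: DF=(1 − 2660/69943·(0.984800+0.938200+0.927200+0.921700+0.875600+0.831300+0.781500))/(1+2660/69943) = 367/500 ≈ 0.734000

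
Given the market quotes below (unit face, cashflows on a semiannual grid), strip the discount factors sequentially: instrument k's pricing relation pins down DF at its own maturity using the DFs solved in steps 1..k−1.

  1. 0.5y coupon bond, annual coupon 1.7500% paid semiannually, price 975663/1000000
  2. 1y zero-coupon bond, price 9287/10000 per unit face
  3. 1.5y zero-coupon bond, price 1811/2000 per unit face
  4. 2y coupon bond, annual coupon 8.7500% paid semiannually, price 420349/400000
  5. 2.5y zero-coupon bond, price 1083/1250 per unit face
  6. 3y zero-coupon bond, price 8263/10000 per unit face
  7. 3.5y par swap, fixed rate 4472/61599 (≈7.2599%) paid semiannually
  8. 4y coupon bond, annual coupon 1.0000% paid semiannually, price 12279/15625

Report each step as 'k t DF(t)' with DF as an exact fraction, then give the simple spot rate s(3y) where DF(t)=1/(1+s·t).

1 1/2 1209/1250
2 1 9287/10000
3 3/2 1811/2000
4 2 4447/5000
5 5/2 1083/1250
6 3 8263/10000
7 7/2 1941/2500
8 4 7513/10000
s(3y) = (1/(8263/10000) − 1)/(3) = 579/8263 ≈ 7.0071%

step 1 [0.5y] bond c/2=7/800: DF=(975663/1000000 − 7/800·(0))/(1+7/800) = 1209/1250 ≈ 0.967200
step 2 [1y] zero: DF = P = 9287/10000 ≈ 0.928700
step 3 [1.5y] zero: DF = P = 1811/2000 ≈ 0.905500
step 4 [2y] bond c/2=7/160: DF=(420349/400000 − 7/160·(0.967200+0.928700+0.905500))/(1+7/160) = 4447/5000 ≈ 0.889400
step 5 [2.5y] zero: DF = P = 1083/1250 ≈ 0.866400
step 6 [3y] zero: DF = P = 8263/10000 ≈ 0.826300
step 7 [3.5y] swap r/2=2236/61599: DF=(1 − 2236/61599·(0.967200+0.928700+0.905500+0.889400+0.866400+0.826300))/(1+2236/61599) = 1941/2500 ≈ 0.776400
step 8 [4y] bond c/2=1/200: DF=(12279/15625 − 1/200·(0.967200+0.928700+0.905500+0.889400+0.866400+0.826300+0.776400))/(1+1/200) = 7513/10000 ≈ 0.751300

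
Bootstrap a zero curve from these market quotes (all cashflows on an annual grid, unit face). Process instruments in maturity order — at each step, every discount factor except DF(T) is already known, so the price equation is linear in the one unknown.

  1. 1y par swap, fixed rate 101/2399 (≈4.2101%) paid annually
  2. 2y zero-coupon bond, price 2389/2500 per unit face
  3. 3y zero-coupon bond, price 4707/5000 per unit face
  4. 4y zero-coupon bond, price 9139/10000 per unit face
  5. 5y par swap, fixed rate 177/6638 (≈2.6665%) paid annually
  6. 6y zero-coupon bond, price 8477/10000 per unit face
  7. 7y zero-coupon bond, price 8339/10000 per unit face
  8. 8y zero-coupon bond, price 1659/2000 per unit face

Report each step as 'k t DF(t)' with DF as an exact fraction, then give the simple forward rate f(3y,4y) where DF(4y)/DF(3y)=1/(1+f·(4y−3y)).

1 1 2399/2500
2 2 2389/2500
3 3 4707/5000
4 4 9139/10000
5 5 8761/10000
6 6 8477/10000
7 7 8339/10000
8 8 1659/2000
f(3y,4y) = ((4707/5000)/(9139/10000) − 1)/(1) = 275/9139 ≈ 3.0091%

step 1 [1y] swap r/1=101/2399: DF=(1 − 101/2399·(0))/(1+101/2399) = 2399/2500 ≈ 0.959600
step 2 [2y] zero: DF = P = 2389/2500 ≈ 0.955600
step 3 [3y] zero: DF = P = 4707/5000 ≈ 0.941400
step 4 [4y] zero: DF = P = 9139/10000 ≈ 0.913900
step 5 [5y] swap r/1=177/6638: DF=(1 − 177/6638·(0.959600+0.955600+0.941400+0.913900))/(1+177/6638) = 8761/10000 ≈ 0.876100
step 6 [6y] zero: DF = P = 8477/10000 ≈ 0.847700
step 7 [7y] zero: DF = P = 8339/10000 ≈ 0.833900
step 8 [8y] zero: DF = P = 1659/2000 ≈ 0.829500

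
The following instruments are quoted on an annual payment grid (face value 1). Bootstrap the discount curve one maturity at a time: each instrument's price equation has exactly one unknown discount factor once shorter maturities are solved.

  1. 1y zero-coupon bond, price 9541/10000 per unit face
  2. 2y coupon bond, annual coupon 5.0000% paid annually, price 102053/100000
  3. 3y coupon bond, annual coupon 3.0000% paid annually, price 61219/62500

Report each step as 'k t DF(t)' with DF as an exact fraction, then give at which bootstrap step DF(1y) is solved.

1 1 9541/10000
2 2 1853/2000
3 3 4481/5000
DF(1y) is solved at step 1

step 1 [1y] zero: DF = P = 9541/10000 ≈ 0.954100
step 2 [2y] bond c/1=1/20: DF=(102053/100000 − 1/20·(0.954100))/(1+1/20) = 1853/2000 ≈ 0.926500
step 3 [3y] bond c/1=3/100: DF=(61219/62500 − 3/100·(0.954100+0.926500))/(1+3/100) = 4481/5000 ≈ 0.896200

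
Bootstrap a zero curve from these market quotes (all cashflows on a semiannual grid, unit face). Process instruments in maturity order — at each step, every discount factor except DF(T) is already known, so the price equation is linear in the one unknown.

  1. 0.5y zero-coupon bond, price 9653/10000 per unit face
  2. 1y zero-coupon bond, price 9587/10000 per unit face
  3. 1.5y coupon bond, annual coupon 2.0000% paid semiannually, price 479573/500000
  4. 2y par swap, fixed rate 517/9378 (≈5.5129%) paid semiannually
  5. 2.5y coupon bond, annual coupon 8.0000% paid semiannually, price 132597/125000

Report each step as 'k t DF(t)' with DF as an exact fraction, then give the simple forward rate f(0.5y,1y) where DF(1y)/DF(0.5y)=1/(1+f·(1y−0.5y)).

step 1 [0.5y] zero: DF = P = 9653/10000 ≈ 0.965300
step 2 [1y] zero: DF = P = 9587/10000 ≈ 0.958700
step 3 [1.5y] bond c/2=1/100: DF=(479573/500000 − 1/100·(0.965300+0.958700))/(1+1/100) = 4653/5000 ≈ 0.930600
step 4 [2y] swap r/2=517/18756: DF=(1 − 517/18756·(0.965300+0.958700+0.930600))/(1+517/18756) = 4483/5000 ≈ 0.896600
step 5 [2.5y] bond c/2=1/25: DF=(132597/125000 − 1/25·(0.965300+0.958700+0.930600+0.896600))/(1+1/25) = 8757/10000 ≈ 0.875700

1 1/2 9653/10000
2 1 9587/10000
3 3/2 4653/5000
4 2 4483/5000
5 5/2 8757/10000
f(0.5y,1y) = ((9653/10000)/(9587/10000) − 1)/(1/2) = 132/9587 ≈ 1.3769%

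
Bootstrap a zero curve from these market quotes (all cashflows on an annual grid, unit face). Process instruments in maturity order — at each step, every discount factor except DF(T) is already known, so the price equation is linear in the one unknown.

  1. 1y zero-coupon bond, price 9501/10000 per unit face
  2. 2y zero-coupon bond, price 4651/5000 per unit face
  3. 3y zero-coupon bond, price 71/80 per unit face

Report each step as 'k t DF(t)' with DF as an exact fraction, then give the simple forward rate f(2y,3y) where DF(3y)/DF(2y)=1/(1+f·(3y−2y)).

1 1 9501/10000
2 2 4651/5000
3 3 71/80
f(2y,3y) = ((4651/5000)/(71/80) − 1)/(1) = 427/8875 ≈ 4.8113%

step 1 [1y] zero: DF = P = 9501/10000 ≈ 0.950100
step 2 [2y] zero: DF = P = 4651/5000 ≈ 0.930200
step 3 [3y] zero: DF = P = 71/80 ≈ 0.887500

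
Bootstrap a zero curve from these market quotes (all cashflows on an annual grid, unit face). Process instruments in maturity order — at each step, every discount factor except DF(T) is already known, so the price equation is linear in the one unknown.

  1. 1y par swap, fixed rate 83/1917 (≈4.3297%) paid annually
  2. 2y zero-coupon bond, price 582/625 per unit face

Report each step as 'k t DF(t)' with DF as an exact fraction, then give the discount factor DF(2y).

step 1 [1y] swap r/1=83/1917: DF=(1 − 83/1917·(0))/(1+83/1917) = 1917/2000 ≈ 0.958500
step 2 [2y] zero: DF = P = 582/625 ≈ 0.931200

1 1 1917/2000
2 2 582/625
DF(2y) = 582/625 ≈ 0.931200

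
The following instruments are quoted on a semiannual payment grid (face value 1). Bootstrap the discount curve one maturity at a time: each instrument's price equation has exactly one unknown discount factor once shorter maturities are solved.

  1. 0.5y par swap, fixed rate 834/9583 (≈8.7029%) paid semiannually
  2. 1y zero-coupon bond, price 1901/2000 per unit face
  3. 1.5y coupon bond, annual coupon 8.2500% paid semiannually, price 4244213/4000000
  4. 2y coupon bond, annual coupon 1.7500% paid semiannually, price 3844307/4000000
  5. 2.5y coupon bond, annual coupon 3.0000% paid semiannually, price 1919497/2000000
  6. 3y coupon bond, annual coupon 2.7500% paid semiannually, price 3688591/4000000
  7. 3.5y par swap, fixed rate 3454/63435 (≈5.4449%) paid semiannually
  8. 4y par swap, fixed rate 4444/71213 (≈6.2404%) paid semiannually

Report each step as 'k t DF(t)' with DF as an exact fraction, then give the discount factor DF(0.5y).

1 1/2 9583/10000
2 1 1901/2000
3 3/2 4717/5000
4 2 116/125
5 5/2 8897/10000
6 3 8463/10000
7 7/2 8273/10000
8 4 3889/5000
DF(0.5y) = 9583/10000 ≈ 0.958300

step 1 [0.5y] swap r/2=417/9583: DF=(1 − 417/9583·(0))/(1+417/9583) = 9583/10000 ≈ 0.958300
step 2 [1y] zero: DF = P = 1901/2000 ≈ 0.950500
step 3 [1.5y] bond c/2=33/800: DF=(4244213/4000000 − 33/800·(0.958300+0.950500))/(1+33/800) = 4717/5000 ≈ 0.943400
step 4 [2y] bond c/2=7/800: DF=(3844307/4000000 − 7/800·(0.958300+0.950500+0.943400))/(1+7/800) = 116/125 ≈ 0.928000
step 5 [2.5y] bond c/2=3/200: DF=(1919497/2000000 − 3/200·(0.958300+0.950500+0.943400+0.928000))/(1+3/200) = 8897/10000 ≈ 0.889700
step 6 [3y] bond c/2=11/800: DF=(3688591/4000000 − 11/800·(0.958300+0.950500+0.943400+0.928000+0.889700))/(1+11/800) = 8463/10000 ≈ 0.846300
step 7 [3.5y] swap r/2=1727/63435: DF=(1 − 1727/63435·(0.958300+0.950500+0.943400+0.928000+0.889700+0.846300))/(1+1727/63435) = 8273/10000 ≈ 0.827300
step 8 [4y] swap r/2=2222/71213: DF=(1 − 2222/71213·(0.958300+0.950500+0.943400+0.928000+0.889700+0.846300+0.827300))/(1+2222/71213) = 3889/5000 ≈ 0.777800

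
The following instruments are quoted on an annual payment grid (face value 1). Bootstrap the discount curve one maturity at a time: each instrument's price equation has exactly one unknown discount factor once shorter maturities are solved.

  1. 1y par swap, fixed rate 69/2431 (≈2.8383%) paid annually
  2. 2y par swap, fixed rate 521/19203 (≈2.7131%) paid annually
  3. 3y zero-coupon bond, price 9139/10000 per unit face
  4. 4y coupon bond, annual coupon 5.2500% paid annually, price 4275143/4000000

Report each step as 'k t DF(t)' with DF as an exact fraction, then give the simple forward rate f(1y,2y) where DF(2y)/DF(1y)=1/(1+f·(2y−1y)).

1 1 2431/2500
2 2 9479/10000
3 3 9139/10000
4 4 8741/10000
f(1y,2y) = ((2431/2500)/(9479/10000) − 1)/(1) = 245/9479 ≈ 2.5847%

step 1 [1y] swap r/1=69/2431: DF=(1 − 69/2431·(0))/(1+69/2431) = 2431/2500 ≈ 0.972400
step 2 [2y] swap r/1=521/19203: DF=(1 − 521/19203·(0.972400))/(1+521/19203) = 9479/10000 ≈ 0.947900
step 3 [3y] zero: DF = P = 9139/10000 ≈ 0.913900
step 4 [4y] bond c/1=21/400: DF=(4275143/4000000 − 21/400·(0.972400+0.947900+0.913900))/(1+21/400) = 8741/10000 ≈ 0.874100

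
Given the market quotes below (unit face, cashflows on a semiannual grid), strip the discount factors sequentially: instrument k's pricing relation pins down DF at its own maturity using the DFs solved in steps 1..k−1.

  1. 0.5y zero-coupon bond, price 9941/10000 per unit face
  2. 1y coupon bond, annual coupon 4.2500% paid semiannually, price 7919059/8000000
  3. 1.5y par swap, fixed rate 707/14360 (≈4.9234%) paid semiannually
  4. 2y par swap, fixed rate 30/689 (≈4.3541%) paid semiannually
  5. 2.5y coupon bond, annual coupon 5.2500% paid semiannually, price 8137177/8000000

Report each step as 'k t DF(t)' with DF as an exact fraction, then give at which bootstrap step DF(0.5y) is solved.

step 1 [0.5y] zero: DF = P = 9941/10000 ≈ 0.994100
step 2 [1y] bond c/2=17/800: DF=(7919059/8000000 − 17/800·(0.994100))/(1+17/800) = 4743/5000 ≈ 0.948600
step 3 [1.5y] swap r/2=707/28720: DF=(1 − 707/28720·(0.994100+0.948600))/(1+707/28720) = 9293/10000 ≈ 0.929300
step 4 [2y] swap r/2=15/689: DF=(1 − 15/689·(0.994100+0.948600+0.929300))/(1+15/689) = 367/400 ≈ 0.917500
step 5 [2.5y] bond c/2=21/800: DF=(8137177/8000000 − 21/800·(0.994100+0.948600+0.929300+0.917500))/(1+21/800) = 4471/5000 ≈ 0.894200

1 1/2 9941/10000
2 1 4743/5000
3 3/2 9293/10000
4 2 367/400
5 5/2 4471/5000
DF(0.5y) is solved at step 1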